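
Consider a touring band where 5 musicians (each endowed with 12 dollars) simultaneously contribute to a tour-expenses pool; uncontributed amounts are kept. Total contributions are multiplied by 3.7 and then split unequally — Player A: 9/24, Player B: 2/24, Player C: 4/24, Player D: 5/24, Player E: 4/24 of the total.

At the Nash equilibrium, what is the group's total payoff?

Player j's private return per contributed unit is 3.7 × (j's share). Contributing is weakly dominant for j when that share is at least 1/3.7 = 0.2703, and contributing 0 is dominant otherwise.
Only Player A (9/24) clears that bar, contributing 12; the remaining 4 contribute 0. Total contributed: 12.
The tour-expenses pool pays out 3.7 × 12 = 44.40 in total (split across the unequal shares, but the aggregate is all that matters for the group sum).
The 4 free-riders keep 12 each, adding 48. Group total = 48 + 44.40 = 92.40.

92.40 dollars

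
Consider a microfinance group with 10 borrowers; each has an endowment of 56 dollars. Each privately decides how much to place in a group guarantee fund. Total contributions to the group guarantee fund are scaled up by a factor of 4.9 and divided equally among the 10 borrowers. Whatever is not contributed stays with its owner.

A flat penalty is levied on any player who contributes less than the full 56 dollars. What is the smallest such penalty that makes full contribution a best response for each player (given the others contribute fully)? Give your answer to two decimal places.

28.56 dollars

Given the others contribute fully, the best deviation is to contribute 0 (any partial contribution still incurs the fine and gives up units whose private return 0.4900 is below 1).
Deviating from 56 to 0 saves 56 dollars but forfeits the deviator's share of the drop in the group guarantee fund: 4.9/10 × 56 = 27.44.
So the deviation gain is 56 − 27.44 = 28.56, and the fine must be at least 28.56 dollars to wipe it out.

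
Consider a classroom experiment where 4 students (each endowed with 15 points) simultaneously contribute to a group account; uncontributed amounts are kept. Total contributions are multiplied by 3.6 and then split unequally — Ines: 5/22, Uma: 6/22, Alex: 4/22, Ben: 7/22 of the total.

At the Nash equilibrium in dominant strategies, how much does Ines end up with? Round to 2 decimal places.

27.27 points

For player j, contributing a unit is worthwhile iff 3.6 × (j's share) ≥ 1, i.e. iff j's share is at least 0.2778.
Only Ben (7/22) clears that bar, contributing 15; the remaining 3 contribute 0. Total contributed: 15.
Ines keeps 15 and receives 3.6 × 15 × 5/22 = 12.27 from the group account, for a payoff of 27.27.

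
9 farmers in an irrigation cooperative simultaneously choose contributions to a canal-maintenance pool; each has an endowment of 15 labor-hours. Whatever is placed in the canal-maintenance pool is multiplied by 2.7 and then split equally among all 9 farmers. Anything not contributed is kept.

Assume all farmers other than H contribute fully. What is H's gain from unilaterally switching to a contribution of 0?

10.50 labor-hours

Switching from a contribution of 15 to 0 lets H keep an extra 15 labor-hours, but lowers the canal-maintenance pool by 15, which costs H their own share of that drop: 2.7/9 × 15 = 4.50.
Net gain = 15 − 4.50 = 10.50. The private return per contributed unit (0.3000) is below 1, so free-riding is indeed the best response regardless of what the others do.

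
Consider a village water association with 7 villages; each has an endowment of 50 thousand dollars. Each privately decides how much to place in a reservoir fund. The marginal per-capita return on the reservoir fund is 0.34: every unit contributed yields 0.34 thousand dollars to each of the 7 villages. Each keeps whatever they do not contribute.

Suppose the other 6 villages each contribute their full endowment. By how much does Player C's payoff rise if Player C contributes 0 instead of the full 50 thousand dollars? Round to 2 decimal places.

Switching from a contribution of 50 to 0 lets Player C keep an extra 50 thousand dollars, but lowers the reservoir fund by 50, which costs Player C their own share of that drop: 0.34 × 50 = 17.00.
Net gain = 50 − 17.00 = 33.00. The private return per contributed unit (0.34) is below 1, so free-riding is indeed the best response regardless of what the others do.

33.00 thousand dollars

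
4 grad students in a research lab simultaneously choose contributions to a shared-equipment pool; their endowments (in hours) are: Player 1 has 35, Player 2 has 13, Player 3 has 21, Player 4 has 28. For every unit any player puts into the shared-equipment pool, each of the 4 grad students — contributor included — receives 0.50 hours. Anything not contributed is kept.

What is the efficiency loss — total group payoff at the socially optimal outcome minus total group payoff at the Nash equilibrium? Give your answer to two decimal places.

The private return per contributed unit is 0.50 < 1 for everyone, so the Nash equilibrium is zero contribution and the group total is Σ E_j = 35 + 13 + 21 + 28 = 97.
Each contributed unit returns 2.000 to the group, so the social optimum is full contribution by everyone: group total = 2.000 × 97 = 194.00.
Efficiency loss = (2.000 − 1) × 97 = 97.00.

97.00 hours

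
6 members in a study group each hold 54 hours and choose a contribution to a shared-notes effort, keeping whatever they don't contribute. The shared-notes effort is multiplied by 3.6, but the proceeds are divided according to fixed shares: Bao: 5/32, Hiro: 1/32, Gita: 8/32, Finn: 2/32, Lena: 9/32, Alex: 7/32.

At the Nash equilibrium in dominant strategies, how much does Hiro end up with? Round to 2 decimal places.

60.08 hours

Each unit j contributes comes back to j as 3.6 × (j's share), so j prefers to contribute only if that share exceeds 1/3.6 = 0.2778; otherwise keeping the unit dominates.
The only share above 0.2778 is Lena's 9/32, contributing 54; the remaining 5 contribute 0. Total contributed: 54.
Hiro keeps 54 and receives 3.6 × 54 × 1/32 = 6.08 from the shared-notes effort, for a payoff of 60.08.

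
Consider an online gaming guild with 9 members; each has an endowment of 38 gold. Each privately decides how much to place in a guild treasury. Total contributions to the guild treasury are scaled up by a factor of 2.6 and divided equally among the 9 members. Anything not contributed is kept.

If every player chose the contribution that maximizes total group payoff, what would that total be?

Each contributed unit returns 2.600 to the group as a whole (0.2889 to each of 9 players), which exceeds 1, so the social optimum is full contribution: group total = 2.600 × 342 = 889.20.

889.20 gold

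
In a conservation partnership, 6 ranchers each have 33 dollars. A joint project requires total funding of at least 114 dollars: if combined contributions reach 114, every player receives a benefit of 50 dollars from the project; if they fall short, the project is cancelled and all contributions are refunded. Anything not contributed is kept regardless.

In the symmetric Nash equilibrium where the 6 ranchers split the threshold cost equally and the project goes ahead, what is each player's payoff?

64 dollars

Equal share of the threshold: 114/6 = 19.
At this profile no one gains by cutting their contribution: any cut drops the total below 114, the project is cancelled, contributions are refunded, and the deviator ends with 33, which is less than 33 − 19 + 50 = 64. Contributing more than 19 just wastes the excess. So contributing exactly 19 is a best response.
Each player's payoff: 33 − 19 + 50 = 64.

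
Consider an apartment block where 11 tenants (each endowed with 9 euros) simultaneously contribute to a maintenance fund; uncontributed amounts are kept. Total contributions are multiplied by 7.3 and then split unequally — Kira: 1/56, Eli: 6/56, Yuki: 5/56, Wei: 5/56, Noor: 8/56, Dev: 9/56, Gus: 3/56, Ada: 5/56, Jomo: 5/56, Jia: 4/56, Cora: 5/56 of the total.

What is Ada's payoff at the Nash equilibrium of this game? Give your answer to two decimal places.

20.73 euros

A player with share s gets back 7.3·s per unit contributed, so full contribution is dominant for anyone with s > 1/7.3 = 0.1370 and zero contribution is dominant for anyone below.
Noor and Dev are above the threshold, contributing 9 each; the remaining 9 contribute 0. Total contributed: 18.
Ada keeps 9 and receives 7.3 × 18 × 5/56 = 11.73 from the maintenance fund, for a payoff of 20.73.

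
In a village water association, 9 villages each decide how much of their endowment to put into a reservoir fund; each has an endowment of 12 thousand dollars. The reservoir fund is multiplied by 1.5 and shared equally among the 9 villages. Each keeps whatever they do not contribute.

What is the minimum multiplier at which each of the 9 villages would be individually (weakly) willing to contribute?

A contributed unit returns (multiplier)/9 to its contributor.
This reaches 1 exactly when the multiplier is 9.

9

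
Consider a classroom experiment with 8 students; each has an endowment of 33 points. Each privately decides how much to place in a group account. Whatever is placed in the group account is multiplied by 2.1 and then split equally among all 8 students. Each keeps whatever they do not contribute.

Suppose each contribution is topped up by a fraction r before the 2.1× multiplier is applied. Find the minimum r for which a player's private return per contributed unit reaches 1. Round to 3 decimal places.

With matching at rate r, one contributed unit becomes (1 + r) in the group account and returns 2.1 × (1 + r) / 8 to the contributor.
Setting this equal to 1: 1 + r = 8/2.1 = 3.8095.
So the minimum matching rate is r = 3.8095 − 1 = 2.810.

2.810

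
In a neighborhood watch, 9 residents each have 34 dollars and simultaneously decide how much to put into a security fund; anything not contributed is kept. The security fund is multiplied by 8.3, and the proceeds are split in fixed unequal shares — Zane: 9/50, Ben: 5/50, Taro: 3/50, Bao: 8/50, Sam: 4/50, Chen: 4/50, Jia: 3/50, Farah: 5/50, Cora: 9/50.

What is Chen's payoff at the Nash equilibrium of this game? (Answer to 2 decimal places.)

101.73 dollars

For player j, contributing a unit is worthwhile iff 8.3 × (j's share) ≥ 1, i.e. iff j's share is at least 0.1205.
The shares above 0.1205 belong to Zane, Bao and Cora, contributing 34 each; the remaining 6 contribute 0. Total contributed: 102.
Chen keeps 34 and receives 8.3 × 102 × 4/50 = 67.73 from the security fund, for a payoff of 101.73.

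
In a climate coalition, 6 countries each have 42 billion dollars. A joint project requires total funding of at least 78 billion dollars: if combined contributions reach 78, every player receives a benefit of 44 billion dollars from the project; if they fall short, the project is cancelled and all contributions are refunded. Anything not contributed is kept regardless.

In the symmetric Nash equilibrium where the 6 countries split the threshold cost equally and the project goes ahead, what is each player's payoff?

73 billion dollars

Equal share of the threshold: 78/6 = 13.
At this profile no one gains by cutting their contribution: any cut drops the total below 78, the project is cancelled, contributions are refunded, and the deviator ends with 42, which is less than 42 − 13 + 44 = 73. Contributing more than 13 just wastes the excess. So contributing exactly 13 is a best response.
Each player's payoff: 42 − 13 + 44 = 73.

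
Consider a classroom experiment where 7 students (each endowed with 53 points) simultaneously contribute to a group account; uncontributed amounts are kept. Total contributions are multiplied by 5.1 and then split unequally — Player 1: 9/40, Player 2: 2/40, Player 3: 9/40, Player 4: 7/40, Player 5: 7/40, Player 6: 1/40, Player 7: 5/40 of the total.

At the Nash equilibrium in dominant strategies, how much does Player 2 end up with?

Each unit j contributes comes back to j as 5.1 × (j's share), so j prefers to contribute only if that share exceeds 1/5.1 = 0.1961; otherwise keeping the unit dominates.
Player 1 and Player 3 are above the threshold, contributing 53 each; the remaining 5 contribute 0. Total contributed: 106.
Player 2 keeps 53 and receives 5.1 × 106 × 2/40 = 27.03 from the group account, for a payoff of 80.03.

80.03 points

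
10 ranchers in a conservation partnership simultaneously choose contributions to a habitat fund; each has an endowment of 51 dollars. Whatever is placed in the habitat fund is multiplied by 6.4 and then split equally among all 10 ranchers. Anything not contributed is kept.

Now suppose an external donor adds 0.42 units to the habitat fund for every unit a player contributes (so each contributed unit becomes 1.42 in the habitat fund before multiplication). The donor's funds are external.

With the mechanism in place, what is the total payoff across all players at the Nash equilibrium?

510.00 dollars

With the mechanism, a contributed unit returns 6.4 × 1.42 / 10 = 0.9088 per unit of net cost — still below 1 — so contributing 0 remains dominant for every player.
At the Nash equilibrium no one contributes; group total payoff = 10 × 51 = 510.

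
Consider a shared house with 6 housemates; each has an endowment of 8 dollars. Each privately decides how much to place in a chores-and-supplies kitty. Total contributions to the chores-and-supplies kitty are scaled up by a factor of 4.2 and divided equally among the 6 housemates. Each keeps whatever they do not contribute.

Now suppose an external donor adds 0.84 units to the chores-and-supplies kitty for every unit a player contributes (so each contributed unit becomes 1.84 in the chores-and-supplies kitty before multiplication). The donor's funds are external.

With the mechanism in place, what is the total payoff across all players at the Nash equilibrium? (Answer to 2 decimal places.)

Under the mechanism each unit contributed yields 4.2 × 1.84 / 6 = 1.2880 back to its contributor per unit of net cost, which exceeds 1, making full contribution the dominant choice for everyone.
So the Nash equilibrium is full contribution by all 6; the group earns 4.2 × 1.84 × 48 = 370.94.

370.94 dollars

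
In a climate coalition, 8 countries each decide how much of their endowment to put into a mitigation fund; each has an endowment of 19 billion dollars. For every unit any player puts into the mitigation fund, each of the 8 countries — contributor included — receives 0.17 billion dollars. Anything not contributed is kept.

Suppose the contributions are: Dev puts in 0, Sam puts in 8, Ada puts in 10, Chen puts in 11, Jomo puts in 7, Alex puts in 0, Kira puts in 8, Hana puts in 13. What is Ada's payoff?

18.69 billion dollars

Total contributed: 0 + 8 + 10 + 11 + 7 + 0 + 8 + 13 = 57.
Each receives 0.17 × 57 = 9.69 from the mitigation fund.
Ada keeps 19 − 10 = 9, so Ada's payoff is 9 + 9.69 = 18.69.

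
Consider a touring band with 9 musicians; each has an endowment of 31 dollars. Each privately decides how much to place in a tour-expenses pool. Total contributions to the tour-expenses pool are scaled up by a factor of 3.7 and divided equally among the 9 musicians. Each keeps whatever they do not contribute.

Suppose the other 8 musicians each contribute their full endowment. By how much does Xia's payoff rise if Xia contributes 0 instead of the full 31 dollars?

Switching from a contribution of 31 to 0 lets Xia keep an extra 31 dollars, but lowers the tour-expenses pool by 31, which costs Xia their own share of that drop: 3.7/9 × 31 = 12.74.
Net gain = 31 − 12.74 = 18.26. The private return per contributed unit (0.4111) is below 1, so free-riding is indeed the best response regardless of what the others do.

18.26 dollars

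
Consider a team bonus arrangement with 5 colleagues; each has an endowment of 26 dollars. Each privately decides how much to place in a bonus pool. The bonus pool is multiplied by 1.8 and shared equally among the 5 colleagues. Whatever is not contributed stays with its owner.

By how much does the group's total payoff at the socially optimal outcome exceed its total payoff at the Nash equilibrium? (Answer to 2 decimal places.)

104.00 dollars

Each contributed unit returns 1.8/5 = 0.3600 to its contributor — below 1 — so contributing 0 is dominant for every player. At the Nash equilibrium everyone keeps their 26, and the group total is 5 × 26 = 130.
Each contributed unit returns 1.800 to the group as a whole (0.3600 to each of 5 players), which exceeds 1, so the social optimum is full contribution: group total = 1.800 × 130 = 234.00.
Efficiency loss = 234.00 − 130 = 104.00.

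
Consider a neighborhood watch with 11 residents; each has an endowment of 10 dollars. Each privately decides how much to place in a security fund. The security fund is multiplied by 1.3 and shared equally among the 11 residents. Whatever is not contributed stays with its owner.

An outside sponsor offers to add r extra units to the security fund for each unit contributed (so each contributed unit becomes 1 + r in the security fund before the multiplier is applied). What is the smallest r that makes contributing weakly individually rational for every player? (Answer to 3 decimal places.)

7.462

With matching at rate r, one contributed unit becomes (1 + r) in the security fund and returns 1.3 × (1 + r) / 11 to the contributor.
Setting this equal to 1: 1 + r = 11/1.3 = 8.4615.
So the minimum matching rate is r = 8.4615 − 1 = 7.462.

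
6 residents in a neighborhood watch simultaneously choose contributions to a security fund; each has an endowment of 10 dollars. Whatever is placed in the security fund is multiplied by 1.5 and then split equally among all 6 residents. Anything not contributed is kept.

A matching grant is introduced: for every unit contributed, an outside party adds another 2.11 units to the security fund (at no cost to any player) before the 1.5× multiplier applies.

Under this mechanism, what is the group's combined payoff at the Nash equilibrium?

60.00 dollars

The effective private return is 1.5 × 3.11 / 6 = 0.7775, which is still under 1, so the mechanism doesn't change anyone's dominant strategy: zero contribution.
Everyone keeps their endowment and the group total is 6 × 10 = 60.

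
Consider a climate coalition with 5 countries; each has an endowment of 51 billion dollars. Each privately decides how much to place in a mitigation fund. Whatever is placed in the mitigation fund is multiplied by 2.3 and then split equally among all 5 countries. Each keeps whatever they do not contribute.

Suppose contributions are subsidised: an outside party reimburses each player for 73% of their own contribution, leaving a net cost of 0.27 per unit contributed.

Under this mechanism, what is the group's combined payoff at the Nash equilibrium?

772.65 billion dollars

With the mechanism, a contributed unit returns (2.3/5) / 0.27 = 1.7037 per unit of net cost to the contributor — now above 1 — so contributing fully is weakly dominant for every player.
So the Nash equilibrium is full contribution by all 5; the group earns 5 × (51 × 0.73 + 2.3 × 51) = 772.65.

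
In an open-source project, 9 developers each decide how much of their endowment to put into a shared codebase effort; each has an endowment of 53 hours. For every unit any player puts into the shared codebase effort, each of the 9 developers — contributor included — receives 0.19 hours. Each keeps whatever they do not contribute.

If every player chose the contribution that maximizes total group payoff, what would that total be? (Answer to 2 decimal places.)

815.67 hours

Each contributed unit returns 1.710 to the group as a whole (0.19 to each of 9 players), which exceeds 1, so the social optimum is full contribution: group total = 1.710 × 477 = 815.67.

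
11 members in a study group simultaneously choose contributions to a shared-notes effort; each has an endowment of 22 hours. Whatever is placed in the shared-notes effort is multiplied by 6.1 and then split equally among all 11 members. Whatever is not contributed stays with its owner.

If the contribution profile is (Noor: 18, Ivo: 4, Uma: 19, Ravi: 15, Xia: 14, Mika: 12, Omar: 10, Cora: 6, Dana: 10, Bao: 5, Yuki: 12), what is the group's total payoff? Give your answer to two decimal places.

Total contributed: 18 + 4 + 19 + 15 + 14 + 12 + 10 + 6 + 10 + 5 + 12 = 125; total kept: 11 × 22 − 125 = 117.
The shared-notes effort pays out 6.1 × 125 = 762.50 in aggregate.
Group total = 117 + 762.50 = 879.50.

879.50 hours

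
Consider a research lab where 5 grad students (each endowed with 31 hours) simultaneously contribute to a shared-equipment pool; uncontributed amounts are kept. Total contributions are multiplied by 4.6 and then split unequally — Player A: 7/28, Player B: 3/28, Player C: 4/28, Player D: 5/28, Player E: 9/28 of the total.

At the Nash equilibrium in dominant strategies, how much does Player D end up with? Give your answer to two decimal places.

81.93 hours

For player j, contributing a unit is worthwhile iff 4.6 × (j's share) ≥ 1, i.e. iff j's share is at least 0.2174.
The shares above 0.2174 belong to Player A and Player E, contributing 31 each; the remaining 3 contribute 0. Total contributed: 62.
Player D keeps 31 and receives 4.6 × 62 × 5/28 = 50.93 from the shared-equipment pool, for a payoff of 81.93.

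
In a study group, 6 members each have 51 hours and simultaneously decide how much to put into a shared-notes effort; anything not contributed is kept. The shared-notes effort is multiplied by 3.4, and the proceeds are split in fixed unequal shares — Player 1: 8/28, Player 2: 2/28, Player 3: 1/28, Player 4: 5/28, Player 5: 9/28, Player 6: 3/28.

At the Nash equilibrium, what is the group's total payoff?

428.40 hours

For player j, contributing a unit is worthwhile iff 3.4 × (j's share) ≥ 1, i.e. iff j's share is at least 0.2941.
The only share above 0.2941 is Player 5's 9/28, contributing 51; the remaining 5 contribute 0. Total contributed: 51.
The shared-notes effort pays out 3.4 × 51 = 173.40 in total (split across the unequal shares, but the aggregate is all that matters for the group sum).
The 5 free-riders keep 51 each, adding 255. Group total = 255 + 173.40 = 428.40.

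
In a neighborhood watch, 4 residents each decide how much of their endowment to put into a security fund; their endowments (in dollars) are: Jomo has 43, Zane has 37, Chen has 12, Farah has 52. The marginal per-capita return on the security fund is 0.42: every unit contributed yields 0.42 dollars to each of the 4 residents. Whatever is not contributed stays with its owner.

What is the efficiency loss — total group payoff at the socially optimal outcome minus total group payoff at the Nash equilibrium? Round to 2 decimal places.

The private return per contributed unit is 0.42 < 1 for everyone, so the Nash equilibrium is zero contribution and the group total is Σ E_j = 43 + 37 + 12 + 52 = 144.
Each contributed unit returns 1.680 to the group, so the social optimum is full contribution by everyone: group total = 1.680 × 144 = 241.92.
Efficiency loss = (1.680 − 1) × 144 = 97.92.

97.92 dollars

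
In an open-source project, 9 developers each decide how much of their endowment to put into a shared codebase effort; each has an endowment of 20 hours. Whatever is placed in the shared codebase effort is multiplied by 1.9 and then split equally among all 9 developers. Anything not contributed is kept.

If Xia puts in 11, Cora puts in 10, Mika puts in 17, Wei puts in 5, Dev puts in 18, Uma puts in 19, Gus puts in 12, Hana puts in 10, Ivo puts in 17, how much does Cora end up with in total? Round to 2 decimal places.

35.12 hours

Total contributed: 11 + 10 + 17 + 5 + 18 + 19 + 12 + 10 + 17 = 119.
Each receives 1.9 × 119 / 9 = 25.12 from the shared codebase effort.
Cora keeps 20 − 10 = 10, so Cora's payoff is 10 + 25.12 = 35.12.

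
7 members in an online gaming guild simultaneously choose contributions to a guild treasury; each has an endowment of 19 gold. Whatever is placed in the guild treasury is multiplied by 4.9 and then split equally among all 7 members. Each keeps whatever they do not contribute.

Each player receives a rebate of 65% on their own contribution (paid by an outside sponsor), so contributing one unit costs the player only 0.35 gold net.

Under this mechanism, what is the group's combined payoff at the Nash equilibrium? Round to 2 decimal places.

The effective private return per unit is now (4.9/7) / 0.35 = 2.0000 > 1, so every player's dominant strategy flips to full contribution.
So the Nash equilibrium is full contribution by all 7; the group earns 7 × (19 × 0.65 + 4.9 × 19) = 738.15.

738.15 gold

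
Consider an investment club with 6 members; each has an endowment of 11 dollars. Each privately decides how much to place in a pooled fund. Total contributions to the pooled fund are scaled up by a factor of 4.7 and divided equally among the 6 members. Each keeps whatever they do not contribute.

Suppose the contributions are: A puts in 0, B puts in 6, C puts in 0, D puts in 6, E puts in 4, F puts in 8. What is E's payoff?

Total contributed: 0 + 6 + 0 + 6 + 4 + 8 = 24.
Each receives 4.7 × 24 / 6 = 18.80 from the pooled fund.
E keeps 11 − 4 = 7, so E's payoff is 7 + 18.80 = 25.80.

25.80 dollars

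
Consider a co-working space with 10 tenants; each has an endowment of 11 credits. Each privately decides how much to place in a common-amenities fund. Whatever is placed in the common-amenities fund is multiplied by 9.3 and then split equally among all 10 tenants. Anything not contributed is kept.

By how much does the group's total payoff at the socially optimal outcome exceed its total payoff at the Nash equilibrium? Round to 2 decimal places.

Each contributed unit returns 9.3/10 = 0.9300 to its contributor — below 1 — so contributing 0 is dominant for every player. At the Nash equilibrium everyone keeps their 11, and the group total is 10 × 11 = 110.
Each contributed unit returns 9.300 to the group as a whole (0.9300 to each of 10 players), which exceeds 1, so the social optimum is full contribution: group total = 9.300 × 110 = 1023.00.
Efficiency loss = 1023.00 − 110 = 913.00.

913.00 credits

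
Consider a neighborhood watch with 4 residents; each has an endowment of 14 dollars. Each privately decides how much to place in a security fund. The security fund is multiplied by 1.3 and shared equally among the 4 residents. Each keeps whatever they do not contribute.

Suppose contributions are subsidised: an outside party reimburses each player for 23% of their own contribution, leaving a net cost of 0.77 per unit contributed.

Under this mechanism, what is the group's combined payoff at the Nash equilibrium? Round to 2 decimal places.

56.00 dollars

With the mechanism, a contributed unit returns (1.3/4) / 0.77 = 0.4221 per unit of net cost — still below 1 — so contributing 0 remains dominant for every player.
At the Nash equilibrium no one contributes; group total payoff = 4 × 14 = 56.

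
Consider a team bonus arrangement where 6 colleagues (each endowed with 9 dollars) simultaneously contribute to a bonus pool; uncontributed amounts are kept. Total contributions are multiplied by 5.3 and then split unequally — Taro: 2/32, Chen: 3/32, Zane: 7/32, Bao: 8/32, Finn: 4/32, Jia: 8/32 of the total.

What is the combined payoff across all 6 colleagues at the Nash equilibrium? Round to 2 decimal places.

170.10 dollars

Each unit j contributes comes back to j as 5.3 × (j's share), so j prefers to contribute only if that share exceeds 1/5.3 = 0.1887; otherwise keeping the unit dominates.
Zane, Bao and Jia are above the threshold, contributing 9 each; the remaining 3 contribute 0. Total contributed: 27.
The bonus pool pays out 5.3 × 27 = 143.10 in total (split across the unequal shares, but the aggregate is all that matters for the group sum).
The 3 free-riders keep 9 each, adding 27. Group total = 27 + 143.10 = 170.10.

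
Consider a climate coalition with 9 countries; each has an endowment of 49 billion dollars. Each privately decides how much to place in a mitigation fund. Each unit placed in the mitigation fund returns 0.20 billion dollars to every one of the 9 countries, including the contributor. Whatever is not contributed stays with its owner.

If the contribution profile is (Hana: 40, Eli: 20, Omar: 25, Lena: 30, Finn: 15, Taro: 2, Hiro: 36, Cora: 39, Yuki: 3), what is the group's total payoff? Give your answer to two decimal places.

Total contributed: 40 + 20 + 25 + 30 + 15 + 2 + 36 + 39 + 3 = 210; total kept: 9 × 49 − 210 = 231.
The mitigation fund pays out 0.20 × 9 × 210 = 378.00 in aggregate.
Group total = 231 + 378.00 = 609.00.

609.00 billion dollars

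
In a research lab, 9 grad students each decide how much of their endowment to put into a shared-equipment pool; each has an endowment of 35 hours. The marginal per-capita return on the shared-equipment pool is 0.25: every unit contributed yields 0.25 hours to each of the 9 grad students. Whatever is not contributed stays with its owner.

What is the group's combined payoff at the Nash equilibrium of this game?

315.00 hours

The private return per contributed unit is 0.25 < 1, so contributing 0 is dominant for every player. At the Nash equilibrium everyone keeps their 35, and the group total is 9 × 35 = 315.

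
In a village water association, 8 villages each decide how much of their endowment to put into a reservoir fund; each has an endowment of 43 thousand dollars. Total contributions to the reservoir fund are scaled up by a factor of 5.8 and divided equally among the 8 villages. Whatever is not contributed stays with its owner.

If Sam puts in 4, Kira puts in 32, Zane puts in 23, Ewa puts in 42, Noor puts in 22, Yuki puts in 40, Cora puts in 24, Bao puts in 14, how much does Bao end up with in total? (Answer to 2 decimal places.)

174.73 thousand dollars

Total contributed: 4 + 32 + 23 + 42 + 22 + 40 + 24 + 14 = 201.
Each receives 5.8 × 201 / 8 = 145.73 from the reservoir fund.
Bao keeps 43 − 14 = 29, so Bao's payoff is 29 + 145.73 = 174.73.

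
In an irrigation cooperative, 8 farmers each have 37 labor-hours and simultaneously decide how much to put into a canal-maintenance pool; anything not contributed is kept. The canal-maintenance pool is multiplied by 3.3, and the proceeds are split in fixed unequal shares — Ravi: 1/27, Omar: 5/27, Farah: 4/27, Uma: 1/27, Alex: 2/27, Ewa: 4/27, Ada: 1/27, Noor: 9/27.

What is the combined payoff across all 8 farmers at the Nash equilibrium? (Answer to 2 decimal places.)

For player j, contributing a unit is worthwhile iff 3.3 × (j's share) ≥ 1, i.e. iff j's share is at least 0.3030.
The only share above 0.3030 is Noor's 9/27, contributing 37; the remaining 7 contribute 0. Total contributed: 37.
The canal-maintenance pool pays out 3.3 × 37 = 122.10 in total (split across the unequal shares, but the aggregate is all that matters for the group sum).
The 7 free-riders keep 37 each, adding 259. Group total = 259 + 122.10 = 381.10.

381.10 labor-hours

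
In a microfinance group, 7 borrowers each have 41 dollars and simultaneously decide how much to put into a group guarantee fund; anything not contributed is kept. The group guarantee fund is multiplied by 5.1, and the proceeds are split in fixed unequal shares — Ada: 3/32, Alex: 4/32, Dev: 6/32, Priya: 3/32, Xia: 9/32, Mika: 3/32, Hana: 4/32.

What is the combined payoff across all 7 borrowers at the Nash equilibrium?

Each unit j contributes comes back to j as 5.1 × (j's share), so j prefers to contribute only if that share exceeds 1/5.1 = 0.1961; otherwise keeping the unit dominates.
Xia alone (share 9/32) is above the threshold, contributing 41; the remaining 6 contribute 0. Total contributed: 41.
The group guarantee fund pays out 5.1 × 41 = 209.10 in total (split across the unequal shares, but the aggregate is all that matters for the group sum).
The 6 free-riders keep 41 each, adding 246. Group total = 246 + 209.10 = 455.10.

455.10 dollars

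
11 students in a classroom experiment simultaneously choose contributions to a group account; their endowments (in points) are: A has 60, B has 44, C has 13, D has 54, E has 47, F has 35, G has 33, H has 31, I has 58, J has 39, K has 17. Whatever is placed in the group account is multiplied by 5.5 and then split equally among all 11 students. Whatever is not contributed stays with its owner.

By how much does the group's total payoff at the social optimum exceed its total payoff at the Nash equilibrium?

The private return per contributed unit is 5.5/11 = 0.5000 < 1 for every player regardless of endowment, so the Nash equilibrium is zero contribution and the group total is Σ E_j = 60 + 44 + 13 + 54 + 47 + 35 + 33 + 31 + 58 + 39 + 17 = 431.
Each contributed unit returns 5.500 to the group, so the social optimum is full contribution by everyone: group total = 5.500 × 431 = 2370.50.
Efficiency loss = (5.500 − 1) × 431 = 1939.50.

1939.50 points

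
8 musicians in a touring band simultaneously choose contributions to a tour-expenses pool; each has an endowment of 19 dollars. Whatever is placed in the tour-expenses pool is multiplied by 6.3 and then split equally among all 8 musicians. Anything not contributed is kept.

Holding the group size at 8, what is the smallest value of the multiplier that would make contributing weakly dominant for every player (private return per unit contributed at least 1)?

A contributed unit returns (multiplier)/8 to its contributor.
This reaches 1 exactly when the multiplier is 8.

8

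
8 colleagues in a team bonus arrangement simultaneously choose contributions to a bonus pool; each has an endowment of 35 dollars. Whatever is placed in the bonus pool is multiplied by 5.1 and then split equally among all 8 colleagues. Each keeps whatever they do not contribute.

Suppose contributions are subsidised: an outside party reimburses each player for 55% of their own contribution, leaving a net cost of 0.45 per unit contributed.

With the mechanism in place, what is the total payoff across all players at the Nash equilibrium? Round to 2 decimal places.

With the mechanism, a contributed unit returns (5.1/8) / 0.45 = 1.4167 per unit of net cost to the contributor — now above 1 — so contributing fully is weakly dominant for every player.
At the Nash equilibrium everyone contributes 35. Group total payoff = 8 × (35 × 0.55 + 5.1 × 35) = 1582.00.

1582.00 dollars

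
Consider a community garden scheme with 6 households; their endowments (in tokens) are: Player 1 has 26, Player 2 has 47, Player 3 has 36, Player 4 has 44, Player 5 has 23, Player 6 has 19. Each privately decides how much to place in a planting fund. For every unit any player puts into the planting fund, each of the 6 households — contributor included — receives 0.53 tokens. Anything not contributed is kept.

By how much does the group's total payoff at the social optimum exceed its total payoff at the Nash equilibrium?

425.10 tokens

The private return per contributed unit is 0.53 < 1 for everyone, so the Nash equilibrium is zero contribution and the group total is Σ E_j = 26 + 47 + 36 + 44 + 23 + 19 = 195.
Each contributed unit returns 3.180 to the group, so the social optimum is full contribution by everyone: group total = 3.180 × 195 = 620.10.
Efficiency loss = (3.180 − 1) × 195 = 425.10.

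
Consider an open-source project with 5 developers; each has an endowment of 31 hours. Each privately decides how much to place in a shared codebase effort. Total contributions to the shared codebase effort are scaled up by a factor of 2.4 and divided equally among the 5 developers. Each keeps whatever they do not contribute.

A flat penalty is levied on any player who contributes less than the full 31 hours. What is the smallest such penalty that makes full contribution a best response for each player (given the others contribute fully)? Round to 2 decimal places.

Given the others contribute fully, the best deviation is to contribute 0 (any partial contribution still incurs the fine and gives up units whose private return 0.4800 is below 1).
Deviating from 31 to 0 saves 31 hours but forfeits the deviator's share of the drop in the shared codebase effort: 2.4/5 × 31 = 14.88.
So the deviation gain is 31 − 14.88 = 16.12, and the fine must be at least 16.12 hours to wipe it out.

16.12 hours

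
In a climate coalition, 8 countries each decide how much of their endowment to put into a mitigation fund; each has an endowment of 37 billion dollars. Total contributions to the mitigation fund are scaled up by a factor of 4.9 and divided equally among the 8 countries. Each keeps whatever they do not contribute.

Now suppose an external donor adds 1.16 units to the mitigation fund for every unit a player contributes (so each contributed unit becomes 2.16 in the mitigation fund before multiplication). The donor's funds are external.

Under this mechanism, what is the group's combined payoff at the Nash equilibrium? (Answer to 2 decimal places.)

3132.86 billion dollars

With the mechanism, a contributed unit returns 4.9 × 2.16 / 8 = 1.3230 per unit of net cost to the contributor — now above 1 — so contributing fully is weakly dominant for every player.
So the Nash equilibrium is full contribution by all 8; the group earns 4.9 × 2.16 × 296 = 3132.86.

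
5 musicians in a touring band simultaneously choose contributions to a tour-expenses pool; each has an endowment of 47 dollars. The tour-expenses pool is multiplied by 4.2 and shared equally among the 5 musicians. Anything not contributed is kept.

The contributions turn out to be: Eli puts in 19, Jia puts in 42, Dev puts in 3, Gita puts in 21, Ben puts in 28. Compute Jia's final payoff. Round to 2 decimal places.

Total contributed: 19 + 42 + 3 + 21 + 28 = 113.
Each receives 4.2 × 113 / 5 = 94.92 from the tour-expenses pool.
Jia keeps 47 − 42 = 5, so Jia's payoff is 5 + 94.92 = 99.92.

99.92 dollars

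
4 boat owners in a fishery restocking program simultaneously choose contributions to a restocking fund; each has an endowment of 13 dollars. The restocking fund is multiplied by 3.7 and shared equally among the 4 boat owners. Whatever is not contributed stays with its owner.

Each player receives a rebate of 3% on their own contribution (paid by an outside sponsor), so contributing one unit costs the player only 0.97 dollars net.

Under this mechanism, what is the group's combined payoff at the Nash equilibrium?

With the mechanism, a contributed unit returns (3.7/4) / 0.97 = 0.9536 per unit of net cost — still below 1 — so contributing 0 remains dominant for every player.
At the Nash equilibrium no one contributes; group total payoff = 4 × 13 = 52.

52.00 dollars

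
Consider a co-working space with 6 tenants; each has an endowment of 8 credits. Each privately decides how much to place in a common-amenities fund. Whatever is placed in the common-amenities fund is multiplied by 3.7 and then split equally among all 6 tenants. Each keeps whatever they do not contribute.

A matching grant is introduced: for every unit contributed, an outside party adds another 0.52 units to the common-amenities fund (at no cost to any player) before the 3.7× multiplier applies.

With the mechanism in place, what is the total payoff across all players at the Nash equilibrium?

48.00 credits

With the mechanism, a contributed unit returns 3.7 × 1.52 / 6 = 0.9373 per unit of net cost — still below 1 — so contributing 0 remains dominant for every player.
At the Nash equilibrium no one contributes; group total payoff = 6 × 8 = 48.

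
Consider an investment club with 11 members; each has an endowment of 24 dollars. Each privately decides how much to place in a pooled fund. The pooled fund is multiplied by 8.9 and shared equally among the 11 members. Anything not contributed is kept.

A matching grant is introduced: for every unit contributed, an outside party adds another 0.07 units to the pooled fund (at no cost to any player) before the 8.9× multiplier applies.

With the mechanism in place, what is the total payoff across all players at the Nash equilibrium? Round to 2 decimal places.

264.00 dollars

The effective private return is 8.9 × 1.07 / 11 = 0.8657, which is still under 1, so the mechanism doesn't change anyone's dominant strategy: zero contribution.
At the Nash equilibrium no one contributes; group total payoff = 11 × 24 = 264.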